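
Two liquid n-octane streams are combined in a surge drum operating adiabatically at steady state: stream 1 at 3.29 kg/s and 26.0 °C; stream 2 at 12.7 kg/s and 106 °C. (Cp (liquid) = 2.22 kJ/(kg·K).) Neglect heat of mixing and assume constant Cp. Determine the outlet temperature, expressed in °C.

Adiabatic, steady state ⇒ Σ ṁᵢCp,ᵢ(T_out − Tᵢ) = 0
Σ ṁᵢCp,ᵢTᵢ = 3.29×2.22×26.0 + 12.7×2.22×106 = 3178.5
Σ ṁᵢCp,ᵢ = 3.29×2.22 + 12.7×2.22 = 35.498
T_out = 3178.5 / 35.498 = 89.54 °C

T_out = 89.5 °C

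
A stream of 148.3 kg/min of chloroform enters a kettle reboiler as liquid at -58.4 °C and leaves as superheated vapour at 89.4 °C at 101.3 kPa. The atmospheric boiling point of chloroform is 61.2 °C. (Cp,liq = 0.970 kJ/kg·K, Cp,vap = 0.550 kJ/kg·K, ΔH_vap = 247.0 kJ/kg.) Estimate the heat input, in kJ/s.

Q = 936 kJ/s

liquid -58.4→61.2 °C: 116.01 kJ/kg
vaporisation at 61.2 °C: 247 kJ/kg
vapour 61.2→89.4 °C: 15.51 kJ/kg
Δh = 116.01 + 247 + 15.51 = 378.52 kJ/kg
Q = ṁ·Δh = 148.3 kg/min × 378.52 kJ/kg = 56135 kJ/min
|Q| = 935.58 kW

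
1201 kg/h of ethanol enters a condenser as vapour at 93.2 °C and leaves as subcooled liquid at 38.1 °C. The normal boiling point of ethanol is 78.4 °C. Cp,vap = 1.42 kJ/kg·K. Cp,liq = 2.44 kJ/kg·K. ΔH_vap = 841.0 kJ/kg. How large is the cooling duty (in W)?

vapour 93.2→78.4 °C: -21.016 kJ/kg
condensation at 78.4 °C: -841 kJ/kg
liquid 78.4→38.1 °C: -98.332 kJ/kg
Δh = -21.016 + -841 + -98.332 = -960.35 kJ/kg
Q = ṁ·Δh = 1201 kg/h × -960.35 kJ/kg = -1.1534e+06 kJ/h
|Q| = 320.38 kW = 320380 W

Q_c = 320000 W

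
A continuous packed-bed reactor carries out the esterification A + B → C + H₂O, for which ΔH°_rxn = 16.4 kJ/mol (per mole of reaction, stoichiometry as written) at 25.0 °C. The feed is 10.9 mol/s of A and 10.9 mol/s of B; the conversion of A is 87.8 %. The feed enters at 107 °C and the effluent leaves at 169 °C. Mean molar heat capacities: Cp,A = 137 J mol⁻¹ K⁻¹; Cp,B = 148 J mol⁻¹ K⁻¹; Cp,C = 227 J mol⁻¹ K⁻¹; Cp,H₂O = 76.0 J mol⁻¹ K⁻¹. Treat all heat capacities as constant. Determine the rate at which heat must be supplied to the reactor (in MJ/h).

Q_in = 1350 MJ/h

Extent of reaction ξ = 0.878 × 10.9 = 9.5702 mol/s
Reaction term: ξ·ΔH°_rxn = 9.5702 × 16.4 = 156.95 kJ/s
Sensible, feed 107→25 °C: -254.73 kJ/s
Outlet flows (mol/s): A 1.3298, B 1.3298, C 9.5702, H₂O 9.5702
Sensible, products 25→169 °C: 472.14 kJ/s
Q = ΔH = 374.36 kJ/s = 374.36 kW
Heat supplied = 1347.7 MJ/h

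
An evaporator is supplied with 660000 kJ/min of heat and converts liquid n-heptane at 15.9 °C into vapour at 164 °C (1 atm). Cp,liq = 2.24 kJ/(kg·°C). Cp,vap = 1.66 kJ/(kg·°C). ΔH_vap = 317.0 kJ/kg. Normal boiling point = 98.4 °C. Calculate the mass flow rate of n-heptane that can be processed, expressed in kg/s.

Δh = 2.24×(98.4−15.9) + 317.0 + 1.66×(164−98.4) = 610.7 kJ/kg
Q = 660000 kJ/min = 11000 kJ/s = 11000 kJ/s
ṁ = Q/Δh = 11000 / 610.7 = 18.012 kg/s

ṁ = 18.0 kg/s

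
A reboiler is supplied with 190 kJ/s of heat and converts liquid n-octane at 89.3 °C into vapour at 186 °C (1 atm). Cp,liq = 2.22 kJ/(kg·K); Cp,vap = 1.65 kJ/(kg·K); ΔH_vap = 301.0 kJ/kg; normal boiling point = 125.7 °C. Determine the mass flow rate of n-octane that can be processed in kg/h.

Δh = 2.22×(125.7−89.3) + 301.0 + 1.65×(186−125.7) = 481.3 kJ/kg
Q = 190 kJ/s = 190 kJ/s = 684000 kJ/h
ṁ = Q/Δh = 684000 / 481.3 = 1421.1 kg/h

ṁ = 1420 kg/h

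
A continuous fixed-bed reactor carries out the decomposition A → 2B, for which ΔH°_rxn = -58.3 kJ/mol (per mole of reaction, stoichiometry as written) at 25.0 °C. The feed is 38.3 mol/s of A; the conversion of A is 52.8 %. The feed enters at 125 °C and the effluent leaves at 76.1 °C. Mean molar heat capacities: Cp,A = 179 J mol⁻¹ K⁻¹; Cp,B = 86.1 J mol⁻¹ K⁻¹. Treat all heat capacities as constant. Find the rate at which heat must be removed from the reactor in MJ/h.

Q_out = 5480 MJ/h

Extent of reaction ξ = 0.528 × 38.3 = 20.222 mol/s
Reaction term: ξ·ΔH°_rxn = 20.222 × -58.3 = -1179 kJ/s
Sensible, feed 125→25 °C: -685.57 kJ/s
Outlet flows (mol/s): A 18.078, B 40.445
Sensible, products 25→76.1 °C: 343.3 kJ/s
Q = ΔH = -1521.2 kJ/s = -1521.2 kW
Heat removed = 5476.5 MJ/h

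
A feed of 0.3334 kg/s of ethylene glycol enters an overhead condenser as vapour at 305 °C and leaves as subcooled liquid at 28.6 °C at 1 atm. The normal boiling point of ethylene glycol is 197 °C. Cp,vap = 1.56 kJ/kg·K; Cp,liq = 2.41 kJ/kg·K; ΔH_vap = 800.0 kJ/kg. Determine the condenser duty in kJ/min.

vapour 305→197 °C: -168.48 kJ/kg
condensation at 197 °C: -800 kJ/kg
liquid 197→28.6 °C: -405.84 kJ/kg
Δh = -168.48 + -800 + -405.84 = -1374.3 kJ/kg
Q = ṁ·Δh = 0.3334 kg/s × -1374.3 kJ/kg = -458.2 kJ/s
|Q| = 458.2 kW = 27492 kJ/min

Q_c = 27500 kJ/min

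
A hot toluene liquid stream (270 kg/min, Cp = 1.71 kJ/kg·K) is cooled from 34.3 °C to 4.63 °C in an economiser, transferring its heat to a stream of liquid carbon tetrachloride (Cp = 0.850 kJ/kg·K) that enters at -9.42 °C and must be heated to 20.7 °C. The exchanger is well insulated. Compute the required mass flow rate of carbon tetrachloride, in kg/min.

ṁ_c = 535 kg/min

Heat released by hot stream: Q = 270 × 1.71 × (34.3 − 4.63) = 13699 kJ/min
Energy balance on cold side (adiabatic exchanger): Q = ṁ_c·Cp_c·(T_c,out − T_c,in)
ṁ_c = 13699 / [0.850 × (20.7 − -9.42)] = 535.06 kg/min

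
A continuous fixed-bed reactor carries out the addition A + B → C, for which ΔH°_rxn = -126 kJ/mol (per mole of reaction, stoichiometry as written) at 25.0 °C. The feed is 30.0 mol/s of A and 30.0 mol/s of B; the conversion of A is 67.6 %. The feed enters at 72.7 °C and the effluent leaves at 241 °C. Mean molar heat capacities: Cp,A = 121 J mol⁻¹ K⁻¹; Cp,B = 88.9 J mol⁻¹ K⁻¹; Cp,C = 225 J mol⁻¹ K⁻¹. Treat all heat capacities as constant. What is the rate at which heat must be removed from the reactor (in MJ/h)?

Q_out = 5150 MJ/h

Extent of reaction ξ = 0.676 × 30.0 = 20.28 mol/s
Reaction term: ξ·ΔH°_rxn = 20.28 × -126 = -2555.3 kJ/s
Sensible, feed 72.7→25 °C: -300.37 kJ/s
Outlet flows (mol/s): A 9.72, B 9.72, C 20.28
Sensible, products 25→241 °C: 1426.3 kJ/s
Q = ΔH = -1429.3 kJ/s = -1429.3 kW
Heat removed = 5145.7 MJ/h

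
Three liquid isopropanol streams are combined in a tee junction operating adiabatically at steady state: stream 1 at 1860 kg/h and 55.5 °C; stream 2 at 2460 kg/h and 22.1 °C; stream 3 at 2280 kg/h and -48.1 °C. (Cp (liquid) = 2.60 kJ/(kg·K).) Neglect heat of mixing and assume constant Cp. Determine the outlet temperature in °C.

Energy balance with Q = 0: Σ ṁᵢCp,ᵢ(T_out − Tᵢ) = 0
T_out = Σ ṁᵢCp,ᵢTᵢ / Σ ṁᵢCp,ᵢ
      = 124610 / 17160 = 7.2618 °C

T_out = 7.26 °C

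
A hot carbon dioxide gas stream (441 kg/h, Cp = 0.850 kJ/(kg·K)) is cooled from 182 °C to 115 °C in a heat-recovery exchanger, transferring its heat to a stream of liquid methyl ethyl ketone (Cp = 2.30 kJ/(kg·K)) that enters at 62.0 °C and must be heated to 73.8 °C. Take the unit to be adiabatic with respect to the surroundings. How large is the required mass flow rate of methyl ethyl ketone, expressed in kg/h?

Heat released by hot stream: Q = 441 × 0.850 × (182 − 115) = 25115 kJ/h
Energy balance on cold side (adiabatic exchanger): Q = ṁ_c·Cp_c·(T_c,out − T_c,in)
ṁ_c = 25115 / [2.30 × (73.8 − 62.0)] = 925.39 kg/h

ṁ_c = 925 kg/h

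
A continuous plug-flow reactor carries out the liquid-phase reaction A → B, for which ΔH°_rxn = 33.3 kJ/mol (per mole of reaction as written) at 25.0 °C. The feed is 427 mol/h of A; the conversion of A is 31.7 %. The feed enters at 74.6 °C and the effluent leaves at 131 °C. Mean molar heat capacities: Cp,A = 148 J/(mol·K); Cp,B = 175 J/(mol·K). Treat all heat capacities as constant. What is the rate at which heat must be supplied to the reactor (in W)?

Q_in = 2350 W

Extent of reaction ξ = 0.317 × 427 = 135.36 mol/h
Reaction term: ξ·ΔH°_rxn = 135.36 × 33.3 = 4507.5 kJ/h
Sensible, feed 74.6→25 °C: -3134.5 kJ/h
Outlet flows (mol/h): A 291.64, B 135.36
Sensible, products 25→131 °C: 7086.2 kJ/h
Q = ΔH = 8459.1 kJ/h = 2.3498 kW
Heat supplied = 2349.8 W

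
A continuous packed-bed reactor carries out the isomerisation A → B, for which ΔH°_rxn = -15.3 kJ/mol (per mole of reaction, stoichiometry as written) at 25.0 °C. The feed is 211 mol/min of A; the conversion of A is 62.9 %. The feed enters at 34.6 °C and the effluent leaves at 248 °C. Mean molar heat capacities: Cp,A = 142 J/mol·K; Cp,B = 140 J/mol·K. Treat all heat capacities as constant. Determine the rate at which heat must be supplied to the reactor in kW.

Q_in = 71.7 kW

Extent of reaction ξ = 0.629 × 211 = 132.72 mol/min
Reaction term: ξ·ΔH°_rxn = 132.72 × -15.3 = -2030.6 kJ/min
Sensible, feed 34.6→25 °C: -287.64 kJ/min
Outlet flows (mol/min): A 78.281, B 132.72
Sensible, products 25→248 °C: 6622.3 kJ/min
Q = ΔH = 4304.1 kJ/min = 71.735 kW
Heat supplied = 71.735 kW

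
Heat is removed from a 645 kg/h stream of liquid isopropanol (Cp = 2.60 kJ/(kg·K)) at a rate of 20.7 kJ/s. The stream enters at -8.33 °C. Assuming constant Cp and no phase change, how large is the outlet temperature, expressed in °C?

T_out = -52.8 °C

Q = 20.7 kJ/s = 74520 kJ/h
ΔT = Q/(ṁ·Cp) = 74520/(645×2.60) = 44.436 K
T_out = -8.33 − 44.436 = -52.766 °C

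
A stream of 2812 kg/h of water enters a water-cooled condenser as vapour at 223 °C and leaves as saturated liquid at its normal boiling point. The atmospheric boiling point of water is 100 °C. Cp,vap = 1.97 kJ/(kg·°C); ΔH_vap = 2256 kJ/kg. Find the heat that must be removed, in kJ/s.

Q_c = 1950 kJ/s

vapour 223→100 °C: -242.31 kJ/kg
condensation at 100 °C: -2256 kJ/kg
Δh = -242.31 + -2256 = -2498.3 kJ/kg
Q = ṁ·Δh = 2812 kg/h × -2498.3 kJ/kg = -7.0252e+06 kJ/h
|Q| = 1951.5 kW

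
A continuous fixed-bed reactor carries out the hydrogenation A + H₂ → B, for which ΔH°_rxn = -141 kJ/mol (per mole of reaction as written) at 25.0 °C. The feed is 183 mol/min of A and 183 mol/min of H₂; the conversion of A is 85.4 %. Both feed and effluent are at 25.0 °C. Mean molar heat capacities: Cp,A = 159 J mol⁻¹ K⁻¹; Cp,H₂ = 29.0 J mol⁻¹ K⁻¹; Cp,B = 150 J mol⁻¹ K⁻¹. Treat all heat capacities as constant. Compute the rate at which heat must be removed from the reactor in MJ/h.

Q_out = 1320 MJ/h

Extent of reaction ξ = 0.854 × 183 = 156.28 mol/min
Reaction term: ξ·ΔH°_rxn = 156.28 × -141 = -22036 kJ/min
Q = ΔH = -22036 kJ/min = -367.26 kW
Heat removed = 1322.1 MJ/h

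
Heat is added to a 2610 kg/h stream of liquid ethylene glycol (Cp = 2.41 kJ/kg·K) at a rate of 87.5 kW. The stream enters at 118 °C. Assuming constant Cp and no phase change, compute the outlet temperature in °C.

Q = 87.5 kW = 315000 kJ/h
ΔT = Q/(ṁ·Cp) = 315000/(2610×2.41) = 50.079 K
T_out = 118 + 50.079 = 168.08 °C

T_out = 168 °C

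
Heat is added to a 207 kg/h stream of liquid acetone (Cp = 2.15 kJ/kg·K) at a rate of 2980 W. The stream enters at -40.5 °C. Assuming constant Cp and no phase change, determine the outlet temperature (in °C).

Q = 2980 W = 10728 kJ/h
ΔT = Q/(ṁ·Cp) = 10728/(207×2.15) = 24.105 K
T_out = -40.5 + 24.105 = -16.395 °C

T_out = -16.4 °C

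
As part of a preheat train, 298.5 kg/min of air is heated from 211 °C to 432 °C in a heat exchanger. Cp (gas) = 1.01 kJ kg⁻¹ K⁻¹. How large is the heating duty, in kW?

Q = ṁ·Cp·ΔT = 298.5 × 1.01 × (432 − 211) = 66628 kJ/min
Converting: 66628 / 60 s = 1110.5 kW

Q = 1110 kW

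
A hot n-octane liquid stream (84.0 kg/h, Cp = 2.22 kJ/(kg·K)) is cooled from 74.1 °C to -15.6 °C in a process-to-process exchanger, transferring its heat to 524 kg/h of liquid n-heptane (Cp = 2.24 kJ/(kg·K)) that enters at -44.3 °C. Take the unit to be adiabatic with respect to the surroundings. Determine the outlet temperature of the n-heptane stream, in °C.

Heat released by hot stream: Q = 84.0 × 2.22 × (74.1 − -15.6) = 16727 kJ/h
Energy balance on cold side (adiabatic exchanger): Q = ṁ_c·Cp_c·(T_c,out − T_c,in)
T_c,out = -44.3 + 16727/(524 × 2.24) = -30.049 °C

T_c,out = -30.0 °C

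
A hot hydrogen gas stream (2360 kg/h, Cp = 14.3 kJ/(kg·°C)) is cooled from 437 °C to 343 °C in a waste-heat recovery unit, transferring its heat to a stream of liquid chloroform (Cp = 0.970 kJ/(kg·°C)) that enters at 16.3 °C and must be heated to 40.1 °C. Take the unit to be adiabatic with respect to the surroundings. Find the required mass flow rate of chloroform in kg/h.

Heat released by hot stream: Q = 2360 × 14.3 × (437 − 343) = 3.1723e+06 kJ/h
Energy balance on cold side (adiabatic exchanger): Q = ṁ_c·Cp_c·(T_c,out − T_c,in)
ṁ_c = 3.1723e+06 / [0.970 × (40.1 − 16.3)] = 137410 kg/h

ṁ_c = 137000 kg/h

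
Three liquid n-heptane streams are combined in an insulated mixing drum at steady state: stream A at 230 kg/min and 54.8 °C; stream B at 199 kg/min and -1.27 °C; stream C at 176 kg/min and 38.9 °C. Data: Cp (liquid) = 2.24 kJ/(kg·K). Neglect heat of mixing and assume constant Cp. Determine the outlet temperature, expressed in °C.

T_out = 31.7 °C

Adiabatic, steady state ⇒ Σ ṁᵢCp,ᵢ(T_out − Tᵢ) = 0
Σ ṁᵢCp,ᵢTᵢ = 230×2.24×54.8 + 199×2.24×-1.27 + 176×2.24×38.9 = 43003
Σ ṁᵢCp,ᵢ = 230×2.24 + 199×2.24 + 176×2.24 = 1355.2
T_out = 43003 / 1355.2 = 31.732 °C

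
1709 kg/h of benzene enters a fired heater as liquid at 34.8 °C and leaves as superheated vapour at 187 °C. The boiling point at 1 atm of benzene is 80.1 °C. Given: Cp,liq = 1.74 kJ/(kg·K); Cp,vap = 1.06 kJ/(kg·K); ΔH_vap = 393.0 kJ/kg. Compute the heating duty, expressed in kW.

liquid 34.8→80.1 °C: 78.822 kJ/kg
vaporisation at 80.1 °C: 393 kJ/kg
vapour 80.1→187 °C: 113.31 kJ/kg
Δh = 78.822 + 393 + 113.31 = 585.14 kJ/kg
Q = ṁ·Δh = 1709 kg/h × 585.14 kJ/kg = 1e+06 kJ/h
|Q| = 277.78 kW

Q = 278 kW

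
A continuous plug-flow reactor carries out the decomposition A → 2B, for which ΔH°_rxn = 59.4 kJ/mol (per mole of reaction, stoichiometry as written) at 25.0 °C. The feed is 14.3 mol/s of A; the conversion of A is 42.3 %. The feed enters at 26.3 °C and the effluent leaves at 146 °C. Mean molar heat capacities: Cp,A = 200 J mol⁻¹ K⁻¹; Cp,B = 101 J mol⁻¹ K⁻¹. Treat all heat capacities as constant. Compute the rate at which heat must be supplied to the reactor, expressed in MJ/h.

Extent of reaction ξ = 0.423 × 14.3 = 6.0489 mol/s
Reaction term: ξ·ΔH°_rxn = 6.0489 × 59.4 = 359.3 kJ/s
Sensible, feed 26.3→25 °C: -3.718 kJ/s
Outlet flows (mol/s): A 8.2511, B 12.098
Sensible, products 25→146 °C: 347.52 kJ/s
Q = ΔH = 703.11 kJ/s = 703.11 kW
Heat supplied = 2531.2 MJ/h

Q_in = 2530 MJ/h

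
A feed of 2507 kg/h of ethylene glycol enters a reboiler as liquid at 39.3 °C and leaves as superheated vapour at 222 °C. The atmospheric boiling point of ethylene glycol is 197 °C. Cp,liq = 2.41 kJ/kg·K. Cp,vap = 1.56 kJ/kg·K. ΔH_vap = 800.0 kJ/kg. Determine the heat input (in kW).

liquid 39.3→197 °C: 380.06 kJ/kg
vaporisation at 197 °C: 800 kJ/kg
vapour 197→222 °C: 39 kJ/kg
Δh = 380.06 + 800 + 39 = 1219.1 kJ/kg
Q = ṁ·Δh = 2507 kg/h × 1219.1 kJ/kg = 3.0562e+06 kJ/h
|Q| = 848.94 kW

Q = 849 kW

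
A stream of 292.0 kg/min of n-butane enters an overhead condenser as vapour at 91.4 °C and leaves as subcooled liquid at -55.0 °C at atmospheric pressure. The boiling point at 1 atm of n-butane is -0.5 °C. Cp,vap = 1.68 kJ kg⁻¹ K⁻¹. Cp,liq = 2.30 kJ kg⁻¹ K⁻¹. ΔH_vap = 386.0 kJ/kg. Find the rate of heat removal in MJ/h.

Q_c = 11700 MJ/h

vapour 91.4→-0.5 °C: -154.39 kJ/kg
condensation at -0.5 °C: -386 kJ/kg
liquid -0.5→-55.0 °C: -125.35 kJ/kg
Δh = -154.39 + -386 + -125.35 = -665.74 kJ/kg
Q = ṁ·Δh = 292.0 kg/min × -665.74 kJ/kg = -194400 kJ/min
|Q| = 3239.9 kW = 11664 MJ/h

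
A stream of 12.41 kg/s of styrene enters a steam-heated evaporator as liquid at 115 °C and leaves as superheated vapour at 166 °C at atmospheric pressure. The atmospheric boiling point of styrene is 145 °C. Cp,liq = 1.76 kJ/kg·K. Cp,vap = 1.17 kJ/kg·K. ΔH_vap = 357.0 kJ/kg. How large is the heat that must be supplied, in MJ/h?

Q = 19400 MJ/h

liquid 115→145 °C: 52.8 kJ/kg
vaporisation at 145 °C: 357 kJ/kg
vapour 145→166 °C: 24.57 kJ/kg
Δh = 52.8 + 357 + 24.57 = 434.37 kJ/kg
Q = ṁ·Δh = 12.41 kg/s × 434.37 kJ/kg = 5390.5 kJ/s
|Q| = 5390.5 kW = 19406 MJ/h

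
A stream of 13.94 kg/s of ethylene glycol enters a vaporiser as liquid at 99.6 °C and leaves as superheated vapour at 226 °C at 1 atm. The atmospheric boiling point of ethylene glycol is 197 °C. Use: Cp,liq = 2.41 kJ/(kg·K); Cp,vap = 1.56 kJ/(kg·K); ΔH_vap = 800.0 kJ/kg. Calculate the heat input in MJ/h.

Q = 54200 MJ/h

liquid 99.6→197 °C: 234.73 kJ/kg
vaporisation at 197 °C: 800 kJ/kg
vapour 197→226 °C: 45.24 kJ/kg
Δh = 234.73 + 800 + 45.24 = 1080 kJ/kg
Q = ṁ·Δh = 13.94 kg/s × 1080 kJ/kg = 15055 kJ/s
|Q| = 15055 kW = 54197 MJ/h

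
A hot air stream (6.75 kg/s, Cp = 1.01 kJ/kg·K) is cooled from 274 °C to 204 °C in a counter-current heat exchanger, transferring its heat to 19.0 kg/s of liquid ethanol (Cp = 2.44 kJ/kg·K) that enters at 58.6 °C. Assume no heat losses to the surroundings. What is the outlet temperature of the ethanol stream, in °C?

T_c,out = 68.9 °C

Heat released by hot stream: Q = 6.75 × 1.01 × (274 − 204) = 477.22 kJ/s
Energy balance on cold side (adiabatic exchanger): Q = ṁ_c·Cp_c·(T_c,out − T_c,in)
T_c,out = 58.6 + 477.22/(19.0 × 2.44) = 68.894 °C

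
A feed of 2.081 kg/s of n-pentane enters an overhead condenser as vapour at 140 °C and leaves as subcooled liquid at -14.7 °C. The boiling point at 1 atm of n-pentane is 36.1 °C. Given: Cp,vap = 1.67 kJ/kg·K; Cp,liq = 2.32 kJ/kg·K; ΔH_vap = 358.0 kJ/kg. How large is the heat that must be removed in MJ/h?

Q_c = 4860 MJ/h

vapour 140→36.1 °C: -173.51 kJ/kg
condensation at 36.1 °C: -358 kJ/kg
liquid 36.1→-14.7 °C: -117.86 kJ/kg
Δh = -173.51 + -358 + -117.86 = -649.37 kJ/kg
Q = ṁ·Δh = 2.081 kg/s × -649.37 kJ/kg = -1351.3 kJ/s
|Q| = 1351.3 kW = 4864.8 MJ/h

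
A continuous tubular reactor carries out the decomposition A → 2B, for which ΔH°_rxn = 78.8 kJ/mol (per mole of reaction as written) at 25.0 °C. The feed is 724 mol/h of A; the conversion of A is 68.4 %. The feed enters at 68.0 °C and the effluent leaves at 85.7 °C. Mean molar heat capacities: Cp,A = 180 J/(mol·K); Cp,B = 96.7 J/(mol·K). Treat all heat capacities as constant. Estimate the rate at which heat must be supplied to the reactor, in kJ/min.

Extent of reaction ξ = 0.684 × 724 = 495.22 mol/h
Reaction term: ξ·ΔH°_rxn = 495.22 × 78.8 = 39023 kJ/h
Sensible, feed 68.0→25 °C: -5603.8 kJ/h
Outlet flows (mol/h): A 228.78, B 990.43
Sensible, products 25→85.7 °C: 8313.2 kJ/h
Q = ΔH = 41732 kJ/h = 11.592 kW
Heat supplied = 695.54 kJ/min

Q_in = 696 kJ/min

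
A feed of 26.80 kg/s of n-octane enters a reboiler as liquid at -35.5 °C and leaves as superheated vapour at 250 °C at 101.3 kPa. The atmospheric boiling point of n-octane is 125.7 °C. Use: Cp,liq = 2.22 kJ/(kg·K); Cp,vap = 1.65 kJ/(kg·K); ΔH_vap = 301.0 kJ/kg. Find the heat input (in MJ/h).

liquid -35.5→125.7 °C: 357.86 kJ/kg
vaporisation at 125.7 °C: 301 kJ/kg
vapour 125.7→250 °C: 205.09 kJ/kg
Δh = 357.86 + 301 + 205.09 = 863.96 kJ/kg
Q = ṁ·Δh = 26.80 kg/s × 863.96 kJ/kg = 23154 kJ/s
|Q| = 23154 kW = 83355 MJ/h

Q = 83400 MJ/h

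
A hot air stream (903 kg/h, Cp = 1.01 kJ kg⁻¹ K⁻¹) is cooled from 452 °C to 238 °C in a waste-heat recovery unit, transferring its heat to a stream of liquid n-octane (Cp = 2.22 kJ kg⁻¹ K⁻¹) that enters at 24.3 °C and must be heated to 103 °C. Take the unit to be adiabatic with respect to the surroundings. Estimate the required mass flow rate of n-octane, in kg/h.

ṁ_c = 1120 kg/h

Heat released by hot stream: Q = 903 × 1.01 × (452 − 238) = 195170 kJ/h
Energy balance on cold side (adiabatic exchanger): Q = ṁ_c·Cp_c·(T_c,out − T_c,in)
ṁ_c = 195170 / [2.22 × (103 − 24.3)] = 1117.1 kg/h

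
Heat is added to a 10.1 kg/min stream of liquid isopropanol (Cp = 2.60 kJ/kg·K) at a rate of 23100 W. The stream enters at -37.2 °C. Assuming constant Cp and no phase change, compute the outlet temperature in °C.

T_out = 15.6 °C

Q = 23100 W = 1386 kJ/min
ΔT = Q/(ṁ·Cp) = 1386/(10.1×2.60) = 52.78 K
T_out = -37.2 + 52.78 = 15.58 °C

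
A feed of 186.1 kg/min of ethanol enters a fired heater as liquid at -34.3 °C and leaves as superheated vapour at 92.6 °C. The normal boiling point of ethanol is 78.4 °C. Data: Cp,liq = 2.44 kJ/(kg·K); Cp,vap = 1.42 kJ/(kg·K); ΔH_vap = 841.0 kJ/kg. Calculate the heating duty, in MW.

Q = 3.52 MW

liquid -34.3→78.4 °C: 274.99 kJ/kg
vaporisation at 78.4 °C: 841 kJ/kg
vapour 78.4→92.6 °C: 20.164 kJ/kg
Δh = 274.99 + 841 + 20.164 = 1136.2 kJ/kg
Q = ṁ·Δh = 186.1 kg/min × 1136.2 kJ/kg = 211440 kJ/min
|Q| = 3524 kW = 3.524 MW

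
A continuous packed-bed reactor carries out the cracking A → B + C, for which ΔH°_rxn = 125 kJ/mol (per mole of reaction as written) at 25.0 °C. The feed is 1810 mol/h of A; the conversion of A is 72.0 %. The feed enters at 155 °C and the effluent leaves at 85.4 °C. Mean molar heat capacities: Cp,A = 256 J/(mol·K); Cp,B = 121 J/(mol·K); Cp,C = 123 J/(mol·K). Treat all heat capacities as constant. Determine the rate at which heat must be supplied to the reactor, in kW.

Extent of reaction ξ = 0.720 × 1810 = 1303.2 mol/h
Reaction term: ξ·ΔH°_rxn = 1303.2 × 125 = 162900 kJ/h
Sensible, feed 155→25 °C: -60237 kJ/h
Outlet flows (mol/h): A 506.8, B 1303.2, C 1303.2
Sensible, products 25→85.4 °C: 27042 kJ/h
Q = ΔH = 129710 kJ/h = 36.029 kW
Heat supplied = 36.029 kW

Q_in = 36.0 kW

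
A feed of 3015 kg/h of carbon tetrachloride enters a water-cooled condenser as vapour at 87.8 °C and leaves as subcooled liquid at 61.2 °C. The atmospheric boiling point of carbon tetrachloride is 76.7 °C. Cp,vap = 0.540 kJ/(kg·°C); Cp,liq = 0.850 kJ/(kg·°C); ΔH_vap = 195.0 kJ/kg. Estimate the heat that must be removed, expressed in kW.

Q_c = 179 kW

vapour 87.8→76.7 °C: -5.994 kJ/kg
condensation at 76.7 °C: -195 kJ/kg
liquid 76.7→61.2 °C: -13.175 kJ/kg
Δh = -5.994 + -195 + -13.175 = -214.17 kJ/kg
Q = ṁ·Δh = 3015 kg/h × -214.17 kJ/kg = -645720 kJ/h
|Q| = 179.37 kW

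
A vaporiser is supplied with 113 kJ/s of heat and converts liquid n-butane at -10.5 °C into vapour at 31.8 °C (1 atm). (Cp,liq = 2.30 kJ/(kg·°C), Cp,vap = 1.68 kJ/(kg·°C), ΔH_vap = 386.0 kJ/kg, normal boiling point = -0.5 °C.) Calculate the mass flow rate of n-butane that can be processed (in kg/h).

Δh = 2.30×(-0.5−-10.5) + 386.0 + 1.68×(31.8−-0.5) = 463.26 kJ/kg
Q = 113 kJ/s = 113 kJ/s = 406800 kJ/h
ṁ = Q/Δh = 406800 / 463.26 = 878.12 kg/h

ṁ = 878 kg/h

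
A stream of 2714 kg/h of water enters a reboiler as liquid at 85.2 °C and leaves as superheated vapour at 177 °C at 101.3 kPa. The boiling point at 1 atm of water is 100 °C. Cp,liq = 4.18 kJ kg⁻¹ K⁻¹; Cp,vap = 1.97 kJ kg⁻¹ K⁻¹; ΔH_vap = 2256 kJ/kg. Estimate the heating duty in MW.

Q = 1.86 MW

liquid 85.2→100 °C: 61.864 kJ/kg
vaporisation at 100 °C: 2256 kJ/kg
vapour 100→177 °C: 151.69 kJ/kg
Δh = 61.864 + 2256 + 151.69 = 2469.6 kJ/kg
Q = ṁ·Δh = 2714 kg/h × 2469.6 kJ/kg = 6.7024e+06 kJ/h
|Q| = 1861.8 kW = 1.8618 MW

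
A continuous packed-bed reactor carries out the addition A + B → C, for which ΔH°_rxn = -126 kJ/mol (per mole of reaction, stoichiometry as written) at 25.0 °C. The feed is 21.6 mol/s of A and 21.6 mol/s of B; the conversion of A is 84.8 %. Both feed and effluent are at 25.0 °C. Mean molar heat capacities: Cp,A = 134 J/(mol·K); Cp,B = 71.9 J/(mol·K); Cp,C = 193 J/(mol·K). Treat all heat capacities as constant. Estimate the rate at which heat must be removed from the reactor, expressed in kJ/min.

Q_out = 138000 kJ/min

Extent of reaction ξ = 0.848 × 21.6 = 18.317 mol/s
Reaction term: ξ·ΔH°_rxn = 18.317 × -126 = -2307.9 kJ/s
Q = ΔH = -2307.9 kJ/s = -2307.9 kW
Heat removed = 138480 kJ/min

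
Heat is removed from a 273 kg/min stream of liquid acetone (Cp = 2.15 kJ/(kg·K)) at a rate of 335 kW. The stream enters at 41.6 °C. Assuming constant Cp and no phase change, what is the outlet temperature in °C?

T_out = 7.36 °C

Q = 335 kW = 20100 kJ/min
ΔT = Q/(ṁ·Cp) = 20100/(273×2.15) = 34.245 K
T_out = 41.6 − 34.245 = 7.3552 °C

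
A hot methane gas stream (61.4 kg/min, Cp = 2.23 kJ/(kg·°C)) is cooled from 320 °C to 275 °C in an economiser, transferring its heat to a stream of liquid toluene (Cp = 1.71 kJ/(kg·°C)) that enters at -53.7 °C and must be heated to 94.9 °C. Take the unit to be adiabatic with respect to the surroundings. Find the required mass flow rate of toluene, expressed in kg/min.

ṁ_c = 24.2 kg/min

Heat released by hot stream: Q = 61.4 × 2.23 × (320 − 275) = 6161.5 kJ/min
Energy balance on cold side (adiabatic exchanger): Q = ṁ_c·Cp_c·(T_c,out − T_c,in)
ṁ_c = 6161.5 / [1.71 × (94.9 − -53.7)] = 24.248 kg/min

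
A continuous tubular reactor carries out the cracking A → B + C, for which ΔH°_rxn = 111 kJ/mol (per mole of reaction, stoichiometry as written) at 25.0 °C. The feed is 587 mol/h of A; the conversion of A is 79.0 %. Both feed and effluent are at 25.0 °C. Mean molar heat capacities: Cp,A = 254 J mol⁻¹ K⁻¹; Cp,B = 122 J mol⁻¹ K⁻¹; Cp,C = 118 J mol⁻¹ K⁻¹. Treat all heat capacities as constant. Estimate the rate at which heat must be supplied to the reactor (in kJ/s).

Extent of reaction ξ = 0.790 × 587 = 463.73 mol/h
Reaction term: ξ·ΔH°_rxn = 463.73 × 111 = 51474 kJ/h
Q = ΔH = 51474 kJ/h = 14.298 kW
Heat supplied = 14.298 kJ/s

Q_in = 14.3 kJ/s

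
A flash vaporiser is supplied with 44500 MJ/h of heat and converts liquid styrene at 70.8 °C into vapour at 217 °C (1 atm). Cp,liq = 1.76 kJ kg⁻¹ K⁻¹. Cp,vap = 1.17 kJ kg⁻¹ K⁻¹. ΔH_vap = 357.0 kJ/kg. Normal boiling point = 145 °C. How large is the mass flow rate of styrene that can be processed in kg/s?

Δh = 1.76×(145−70.8) + 357.0 + 1.17×(217−145) = 571.83 kJ/kg
Q = 44500 MJ/h = 12361 kJ/s = 12361 kJ/s
ṁ = Q/Δh = 12361 / 571.83 = 21.617 kg/s

ṁ = 21.6 kg/s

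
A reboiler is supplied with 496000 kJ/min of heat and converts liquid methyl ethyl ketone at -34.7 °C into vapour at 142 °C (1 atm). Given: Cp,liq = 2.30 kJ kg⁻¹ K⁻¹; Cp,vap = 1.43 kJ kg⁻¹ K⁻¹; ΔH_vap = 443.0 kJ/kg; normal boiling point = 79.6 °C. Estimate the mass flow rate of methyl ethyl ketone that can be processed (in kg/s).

Δh = 2.30×(79.6−-34.7) + 443.0 + 1.43×(142−79.6) = 795.12 kJ/kg
Q = 496000 kJ/min = 8266.7 kJ/s = 8266.7 kJ/s
ṁ = Q/Δh = 8266.7 / 795.12 = 10.397 kg/s

ṁ = 10.4 kg/s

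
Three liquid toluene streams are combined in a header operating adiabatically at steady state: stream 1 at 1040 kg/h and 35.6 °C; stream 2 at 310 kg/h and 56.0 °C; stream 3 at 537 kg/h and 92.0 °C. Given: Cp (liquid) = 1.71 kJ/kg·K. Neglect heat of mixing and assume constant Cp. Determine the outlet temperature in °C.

No heat crosses the boundary, so H_out = H_in.
Σ ṁᵢCp,ᵢTᵢ = 1040×1.71×35.6 + 310×1.71×56.0 + 537×1.71×92.0 = 177480
Σ ṁᵢCp,ᵢ = 1040×1.71 + 310×1.71 + 537×1.71 = 3226.8
T_out = 177480 / 3226.8 = 55.002 °C

T_out = 55.0 °C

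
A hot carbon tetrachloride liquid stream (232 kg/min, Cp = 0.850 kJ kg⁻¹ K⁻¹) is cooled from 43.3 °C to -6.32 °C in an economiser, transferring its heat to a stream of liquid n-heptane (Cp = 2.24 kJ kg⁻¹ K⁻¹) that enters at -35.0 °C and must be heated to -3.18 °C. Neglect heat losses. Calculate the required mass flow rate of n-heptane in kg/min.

ṁ_c = 137 kg/min

Heat released by hot stream: Q = 232 × 0.850 × (43.3 − -6.32) = 9785.1 kJ/min
Energy balance on cold side (adiabatic exchanger): Q = ṁ_c·Cp_c·(T_c,out − T_c,in)
ṁ_c = 9785.1 / [2.24 × (-3.18 − -35.0)] = 137.28 kg/min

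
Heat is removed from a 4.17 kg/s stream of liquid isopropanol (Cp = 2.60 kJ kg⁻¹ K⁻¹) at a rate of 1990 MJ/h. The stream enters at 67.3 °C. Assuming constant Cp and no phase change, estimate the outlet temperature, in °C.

T_out = 16.3 °C

Q = 1990 MJ/h = 552.78 kJ/s
ΔT = Q/(ṁ·Cp) = 552.78/(4.17×2.60) = 50.985 K
T_out = 67.3 − 50.985 = 16.315 °C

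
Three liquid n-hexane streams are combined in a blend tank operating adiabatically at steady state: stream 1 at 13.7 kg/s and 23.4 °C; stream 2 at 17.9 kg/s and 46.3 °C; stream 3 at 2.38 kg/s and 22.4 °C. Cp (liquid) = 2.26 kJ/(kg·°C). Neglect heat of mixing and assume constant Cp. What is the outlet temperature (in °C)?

T_out = 35.4 °C

No heat crosses the boundary, so H_out = H_in.
Σ ṁᵢCp,ᵢTᵢ = 13.7×2.26×23.4 + 17.9×2.26×46.3 + 2.38×2.26×22.4 = 2718
Σ ṁᵢCp,ᵢ = 13.7×2.26 + 17.9×2.26 + 2.38×2.26 = 76.795
T_out = 2718 / 76.795 = 35.393 °C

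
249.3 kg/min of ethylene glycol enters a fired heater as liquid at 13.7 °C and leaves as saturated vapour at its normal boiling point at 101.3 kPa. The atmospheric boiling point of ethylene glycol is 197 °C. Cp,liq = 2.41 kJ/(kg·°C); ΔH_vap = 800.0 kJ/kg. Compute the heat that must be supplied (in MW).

Q = 5.16 MW

liquid 13.7→197 °C: 441.75 kJ/kg
vaporisation at 197 °C: 800 kJ/kg
Δh = 441.75 + 800 = 1241.8 kJ/kg
Q = ṁ·Δh = 249.3 kg/min × 1241.8 kJ/kg = 309570 kJ/min
|Q| = 5159.5 kW = 5.1595 MW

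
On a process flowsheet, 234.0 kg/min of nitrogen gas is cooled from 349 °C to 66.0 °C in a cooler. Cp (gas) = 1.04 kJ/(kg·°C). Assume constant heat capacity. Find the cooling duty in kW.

Q = ṁ·Cp·ΔT = 234.0 × 1.04 × (66.0 − 349) = -68871 kJ/min
Converting: 68871 / 60 s = 1147.8 kW

Q_c = 1150 kW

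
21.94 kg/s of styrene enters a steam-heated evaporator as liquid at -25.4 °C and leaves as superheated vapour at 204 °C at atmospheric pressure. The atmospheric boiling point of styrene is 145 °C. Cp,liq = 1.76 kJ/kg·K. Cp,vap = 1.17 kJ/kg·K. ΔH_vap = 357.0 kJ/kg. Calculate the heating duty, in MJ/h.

Q = 57300 MJ/h

liquid -25.4→145 °C: 299.9 kJ/kg
vaporisation at 145 °C: 357 kJ/kg
vapour 145→204 °C: 69.03 kJ/kg
Δh = 299.9 + 357 + 69.03 = 725.93 kJ/kg
Q = ṁ·Δh = 21.94 kg/s × 725.93 kJ/kg = 15927 kJ/s
|Q| = 15927 kW = 57337 MJ/h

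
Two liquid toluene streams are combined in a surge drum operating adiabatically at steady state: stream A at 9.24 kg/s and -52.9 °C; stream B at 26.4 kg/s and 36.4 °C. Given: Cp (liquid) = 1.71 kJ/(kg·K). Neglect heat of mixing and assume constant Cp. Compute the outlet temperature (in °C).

T_out = 13.2 °C

Energy balance with Q = 0: Σ ṁᵢCp,ᵢ(T_out − Tᵢ) = 0
Σ ṁᵢCp,ᵢTᵢ = 9.24×1.71×-52.9 + 26.4×1.71×36.4 = 807.4
Σ ṁᵢCp,ᵢ = 9.24×1.71 + 26.4×1.71 = 60.944
T_out = 807.4 / 60.944 = 13.248 °C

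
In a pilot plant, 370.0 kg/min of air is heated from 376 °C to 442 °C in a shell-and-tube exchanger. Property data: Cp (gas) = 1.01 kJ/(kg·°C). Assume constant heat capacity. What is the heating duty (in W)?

Q = 411000 W

Q = ṁ·Cp·ΔT = 370.0 × 1.01 × (442 − 376) = 24664 kJ/min
Converting: 24664 / 60 s = 411.07 kW
Heating duty = 411070 W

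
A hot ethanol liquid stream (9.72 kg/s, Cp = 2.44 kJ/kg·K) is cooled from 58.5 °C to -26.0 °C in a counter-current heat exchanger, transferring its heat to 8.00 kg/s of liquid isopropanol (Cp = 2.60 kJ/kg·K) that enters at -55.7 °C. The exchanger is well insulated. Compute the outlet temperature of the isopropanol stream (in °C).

Heat released by hot stream: Q = 9.72 × 2.44 × (58.5 − -26.0) = 2004.1 kJ/s
Energy balance on cold side (adiabatic exchanger): Q = ṁ_c·Cp_c·(T_c,out − T_c,in)
T_c,out = -55.7 + 2004.1/(8.00 × 2.60) = 40.65 °C

T_c,out = 40.6 °C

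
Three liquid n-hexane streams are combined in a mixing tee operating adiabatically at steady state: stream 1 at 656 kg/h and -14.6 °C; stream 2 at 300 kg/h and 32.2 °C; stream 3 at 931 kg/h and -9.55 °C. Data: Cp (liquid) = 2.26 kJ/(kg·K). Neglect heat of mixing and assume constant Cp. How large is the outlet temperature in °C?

Adiabatic, steady state ⇒ Σ ṁᵢCp,ᵢ(T_out − Tᵢ) = 0
T_out = Σ ṁᵢCp,ᵢTᵢ / Σ ṁᵢCp,ᵢ
      = -19908 / 4264.6 = -4.6681 °C

T_out = -4.67 °C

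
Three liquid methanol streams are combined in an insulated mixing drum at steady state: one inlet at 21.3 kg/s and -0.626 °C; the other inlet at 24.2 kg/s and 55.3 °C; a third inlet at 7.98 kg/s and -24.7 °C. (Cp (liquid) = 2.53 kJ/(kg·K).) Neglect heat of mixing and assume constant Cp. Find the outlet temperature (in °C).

Adiabatic, steady state ⇒ Σ ṁᵢCp,ᵢ(T_out − Tᵢ) = 0
T_out = Σ ṁᵢCp,ᵢTᵢ / Σ ṁᵢCp,ᵢ
      = 2853.4 / 135.3 = 21.089 °C

T_out = 21.1 °C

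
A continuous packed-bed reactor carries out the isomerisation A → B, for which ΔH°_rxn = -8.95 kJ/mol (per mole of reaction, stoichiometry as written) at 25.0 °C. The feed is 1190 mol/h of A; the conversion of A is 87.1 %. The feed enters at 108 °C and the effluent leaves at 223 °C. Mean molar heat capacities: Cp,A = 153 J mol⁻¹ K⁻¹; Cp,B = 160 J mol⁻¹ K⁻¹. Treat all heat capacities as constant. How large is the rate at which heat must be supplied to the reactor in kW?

Extent of reaction ξ = 0.871 × 1190 = 1036.5 mol/h
Reaction term: ξ·ΔH°_rxn = 1036.5 × -8.95 = -9276.6 kJ/h
Sensible, feed 108→25 °C: -15112 kJ/h
Outlet flows (mol/h): A 153.51, B 1036.5
Sensible, products 25→223 °C: 37486 kJ/h
Q = ΔH = 13098 kJ/h = 3.6383 kW
Heat supplied = 3.6383 kW

Q_in = 3.64 kW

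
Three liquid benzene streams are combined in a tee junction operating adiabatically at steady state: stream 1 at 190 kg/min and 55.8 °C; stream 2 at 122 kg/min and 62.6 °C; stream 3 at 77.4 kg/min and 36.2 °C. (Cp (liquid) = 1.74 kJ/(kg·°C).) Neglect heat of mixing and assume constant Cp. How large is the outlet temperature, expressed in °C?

T_out = 54.0 °C

No heat crosses the boundary, so H_out = H_in.
T_out = Σ ṁᵢCp,ᵢTᵢ / Σ ṁᵢCp,ᵢ
      = 36611 / 677.56 = 54.035 °C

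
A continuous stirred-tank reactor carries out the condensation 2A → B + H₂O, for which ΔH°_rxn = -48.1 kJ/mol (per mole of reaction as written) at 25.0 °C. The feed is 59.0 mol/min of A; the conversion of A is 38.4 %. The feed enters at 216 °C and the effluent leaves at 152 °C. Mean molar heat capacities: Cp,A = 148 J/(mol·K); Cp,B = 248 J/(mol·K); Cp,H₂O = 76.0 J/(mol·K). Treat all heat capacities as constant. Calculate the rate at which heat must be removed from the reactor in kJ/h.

Extent of reaction ξ = 0.384 × 59.0 / 2 = 11.328 mol/min
Reaction term: ξ·ΔH°_rxn = 11.328 × -48.1 = -544.88 kJ/min
Sensible, feed 216→25 °C: -1667.8 kJ/min
Outlet flows (mol/min): A 36.344, B 11.328, H₂O 11.328
Sensible, products 25→152 °C: 1149.2 kJ/min
Q = ΔH = -1063.4 kJ/min = -17.724 kW
Heat removed = 63807 kJ/h

Q_out = 63800 kJ/h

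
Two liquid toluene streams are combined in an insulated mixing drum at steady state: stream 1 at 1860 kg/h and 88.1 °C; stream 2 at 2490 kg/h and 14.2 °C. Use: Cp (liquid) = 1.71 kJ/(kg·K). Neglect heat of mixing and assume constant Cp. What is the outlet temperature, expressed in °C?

T_out = 45.8 °C

No heat crosses the boundary, so H_out = H_in.
Σ ṁᵢCp,ᵢTᵢ = 1860×1.71×88.1 + 2490×1.71×14.2 = 340670
Σ ṁᵢCp,ᵢ = 1860×1.71 + 2490×1.71 = 7438.5
T_out = 340670 / 7438.5 = 45.799 °C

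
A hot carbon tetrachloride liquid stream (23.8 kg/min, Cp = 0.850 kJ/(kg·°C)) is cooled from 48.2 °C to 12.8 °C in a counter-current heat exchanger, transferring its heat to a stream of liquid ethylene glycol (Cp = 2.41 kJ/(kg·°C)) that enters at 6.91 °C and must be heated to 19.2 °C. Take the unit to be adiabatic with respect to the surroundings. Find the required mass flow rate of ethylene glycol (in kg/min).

Heat released by hot stream: Q = 23.8 × 0.850 × (48.2 − 12.8) = 716.14 kJ/min
Energy balance on cold side (adiabatic exchanger): Q = ṁ_c·Cp_c·(T_c,out − T_c,in)
ṁ_c = 716.14 / [2.41 × (19.2 − 6.91)] = 24.179 kg/min

ṁ_c = 24.2 kg/min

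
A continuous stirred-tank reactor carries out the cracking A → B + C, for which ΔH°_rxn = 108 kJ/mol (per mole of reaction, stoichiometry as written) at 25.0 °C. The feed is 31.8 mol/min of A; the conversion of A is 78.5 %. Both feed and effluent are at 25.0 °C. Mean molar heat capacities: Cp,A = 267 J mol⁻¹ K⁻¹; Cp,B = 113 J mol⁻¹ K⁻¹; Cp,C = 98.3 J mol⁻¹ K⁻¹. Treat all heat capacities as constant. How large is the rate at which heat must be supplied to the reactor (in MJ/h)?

Extent of reaction ξ = 0.785 × 31.8 = 24.963 mol/min
Reaction term: ξ·ΔH°_rxn = 24.963 × 108 = 2696 kJ/min
Q = ΔH = 2696 kJ/min = 44.933 kW
Heat supplied = 161.76 MJ/h

Q_in = 162 MJ/h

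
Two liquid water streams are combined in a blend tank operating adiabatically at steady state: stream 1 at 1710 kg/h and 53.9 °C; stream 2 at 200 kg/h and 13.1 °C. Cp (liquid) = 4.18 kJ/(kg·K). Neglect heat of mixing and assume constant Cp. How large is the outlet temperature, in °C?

No heat crosses the boundary, so H_out = H_in.
Σ ṁᵢCp,ᵢTᵢ = 1710×4.18×53.9 + 200×4.18×13.1 = 396220
Σ ṁᵢCp,ᵢ = 1710×4.18 + 200×4.18 = 7983.8
T_out = 396220 / 7983.8 = 49.628 °C

T_out = 49.6 °C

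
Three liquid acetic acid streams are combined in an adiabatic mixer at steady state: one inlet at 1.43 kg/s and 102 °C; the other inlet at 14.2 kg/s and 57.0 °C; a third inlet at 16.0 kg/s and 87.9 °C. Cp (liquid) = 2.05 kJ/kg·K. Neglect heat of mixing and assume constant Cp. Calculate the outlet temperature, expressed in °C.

No heat crosses the boundary, so H_out = H_in.
Σ ṁᵢCp,ᵢTᵢ = 1.43×2.05×102 + 14.2×2.05×57.0 + 16.0×2.05×87.9 = 4841.4
Σ ṁᵢCp,ᵢ = 1.43×2.05 + 14.2×2.05 + 16.0×2.05 = 64.841
T_out = 4841.4 / 64.841 = 74.665 °C

T_out = 74.7 °C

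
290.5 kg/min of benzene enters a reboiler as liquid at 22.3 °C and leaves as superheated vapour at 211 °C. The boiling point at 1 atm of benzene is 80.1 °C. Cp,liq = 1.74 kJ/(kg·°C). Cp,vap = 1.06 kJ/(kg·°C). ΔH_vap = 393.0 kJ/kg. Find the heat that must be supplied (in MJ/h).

liquid 22.3→80.1 °C: 100.57 kJ/kg
vaporisation at 80.1 °C: 393 kJ/kg
vapour 80.1→211 °C: 138.75 kJ/kg
Δh = 100.57 + 393 + 138.75 = 632.33 kJ/kg
Q = ṁ·Δh = 290.5 kg/min × 632.33 kJ/kg = 183690 kJ/min
|Q| = 3061.5 kW = 11021 MJ/h

Q = 11000 MJ/h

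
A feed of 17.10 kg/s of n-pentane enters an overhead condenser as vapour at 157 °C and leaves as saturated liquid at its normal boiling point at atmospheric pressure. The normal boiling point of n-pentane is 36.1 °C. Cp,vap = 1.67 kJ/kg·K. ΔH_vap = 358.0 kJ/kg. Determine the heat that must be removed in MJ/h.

vapour 157→36.1 °C: -201.9 kJ/kg
condensation at 36.1 °C: -358 kJ/kg
Δh = -201.9 + -358 = -559.9 kJ/kg
Q = ṁ·Δh = 17.10 kg/s × -559.9 kJ/kg = -9574.3 kJ/s
|Q| = 9574.3 kW = 34468 MJ/h

Q_c = 34500 MJ/h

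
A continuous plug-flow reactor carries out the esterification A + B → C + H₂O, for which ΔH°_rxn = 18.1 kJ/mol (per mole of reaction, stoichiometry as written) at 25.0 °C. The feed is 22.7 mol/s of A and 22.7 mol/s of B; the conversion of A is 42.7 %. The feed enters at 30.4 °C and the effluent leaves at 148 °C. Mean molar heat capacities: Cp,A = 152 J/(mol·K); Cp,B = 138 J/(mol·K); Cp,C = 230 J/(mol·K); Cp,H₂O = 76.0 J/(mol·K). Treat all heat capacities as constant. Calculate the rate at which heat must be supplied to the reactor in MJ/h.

Q_in = 3490 MJ/h

Extent of reaction ξ = 0.427 × 22.7 = 9.6929 mol/s
Reaction term: ξ·ΔH°_rxn = 9.6929 × 18.1 = 175.44 kJ/s
Sensible, feed 30.4→25 °C: -35.548 kJ/s
Outlet flows (mol/s): A 13.007, B 13.007, C 9.6929, H₂O 9.6929
Sensible, products 25→148 °C: 828.78 kJ/s
Q = ΔH = 968.68 kJ/s = 968.68 kW
Heat supplied = 3487.2 MJ/h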